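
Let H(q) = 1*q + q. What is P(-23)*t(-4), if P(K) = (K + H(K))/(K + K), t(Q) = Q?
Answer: -6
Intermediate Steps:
H(q) = 2*q (H(q) = q + q = 2*q)
P(K) = 3/2 (P(K) = (K + 2*K)/(K + K) = (3*K)/((2*K)) = (3*K)*(1/(2*K)) = 3/2)
P(-23)*t(-4) = (3/2)*(-4) = -6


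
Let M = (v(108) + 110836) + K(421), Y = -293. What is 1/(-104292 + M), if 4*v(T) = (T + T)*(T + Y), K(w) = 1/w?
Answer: -421/1450765 ≈ -0.00029019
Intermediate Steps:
v(T) = T*(-293 + T)/2 (v(T) = ((T + T)*(T - 293))/4 = ((2*T)*(-293 + T))/4 = (2*T*(-293 + T))/4 = T*(-293 + T)/2)
M = 42456167/421 (M = ((1/2)*108*(-293 + 108) + 110836) + 1/421 = ((1/2)*108*(-185) + 110836) + 1/421 = (-9990 + 110836) + 1/421 = 100846 + 1/421 = 42456167/421 ≈ 1.0085e+5)
1/(-104292 + M) = 1/(-104292 + 42456167/421) = 1/(-1450765/421) = -421/1450765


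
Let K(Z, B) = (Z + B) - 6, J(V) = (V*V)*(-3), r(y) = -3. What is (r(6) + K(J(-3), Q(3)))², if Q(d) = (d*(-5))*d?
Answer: 6561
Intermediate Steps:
J(V) = -3*V² (J(V) = V²*(-3) = -3*V²)
Q(d) = -5*d² (Q(d) = (-5*d)*d = -5*d²)
K(Z, B) = -6 + B + Z (K(Z, B) = (B + Z) - 6 = -6 + B + Z)
(r(6) + K(J(-3), Q(3)))² = (-3 + (-6 - 5*3² - 3*(-3)²))² = (-3 + (-6 - 5*9 - 3*9))² = (-3 + (-6 - 45 - 27))² = (-3 - 78)² = (-81)² = 6561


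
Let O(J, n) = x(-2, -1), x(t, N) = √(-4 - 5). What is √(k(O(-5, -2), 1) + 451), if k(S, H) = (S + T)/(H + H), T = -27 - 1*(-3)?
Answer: √(1756 + 6*I)/2 ≈ 20.952 + 0.035796*I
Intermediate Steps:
T = -24 (T = -27 + 3 = -24)
x(t, N) = 3*I (x(t, N) = √(-9) = 3*I)
O(J, n) = 3*I
k(S, H) = (-24 + S)/(2*H) (k(S, H) = (S - 24)/(H + H) = (-24 + S)/((2*H)) = (-24 + S)*(1/(2*H)) = (-24 + S)/(2*H))
√(k(O(-5, -2), 1) + 451) = √((½)*(-24 + 3*I)/1 + 451) = √((½)*1*(-24 + 3*I) + 451) = √((-12 + 3*I/2) + 451) = √(439 + 3*I/2)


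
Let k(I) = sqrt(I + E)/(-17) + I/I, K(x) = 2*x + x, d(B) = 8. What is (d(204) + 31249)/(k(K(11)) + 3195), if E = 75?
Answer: 7217585127/737991529 + 1594107*sqrt(3)/1475983058 ≈ 9.7819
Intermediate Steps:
K(x) = 3*x
k(I) = 1 - sqrt(75 + I)/17 (k(I) = sqrt(I + 75)/(-17) + I/I = sqrt(75 + I)*(-1/17) + 1 = -sqrt(75 + I)/17 + 1 = 1 - sqrt(75 + I)/17)
(d(204) + 31249)/(k(K(11)) + 3195) = (8 + 31249)/((1 - sqrt(75 + 3*11)/17) + 3195) = 31257/((1 - sqrt(75 + 33)/17) + 3195) = 31257/((1 - 6*sqrt(3)/17) + 3195) = 31257/(3196 - 6*sqrt(3)/17)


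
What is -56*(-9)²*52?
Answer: -235872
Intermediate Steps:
-56*(-9)²*52 = -56*81*52 = -4536*52 = -235872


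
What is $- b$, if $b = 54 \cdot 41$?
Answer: $-2214$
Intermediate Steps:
$b = 2214$
$- b = \left(-1\right) 2214 = -2214$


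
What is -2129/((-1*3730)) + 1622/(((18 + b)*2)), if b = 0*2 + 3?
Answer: 3069739/78330 ≈ 39.190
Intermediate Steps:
b = 3 (b = 0 + 3 = 3)
-2129/((-1*3730)) + 1622/(((18 + b)*2)) = -2129/((-1*3730)) + 1622/(((18 + 3)*2)) = -2129/(-3730) + 1622/((21*2)) = -2129*(-1/3730) + 1622/42 = 2129/3730 + 1622*(1/42) = 2129/3730 + 811/21 = 3069739/78330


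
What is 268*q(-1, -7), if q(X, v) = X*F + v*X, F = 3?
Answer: 1072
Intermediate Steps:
q(X, v) = 3*X + X*v (q(X, v) = X*3 + v*X = 3*X + X*v)
268*q(-1, -7) = 268*(-(3 - 7)) = 268*(-1*(-4)) = 268*4 = 1072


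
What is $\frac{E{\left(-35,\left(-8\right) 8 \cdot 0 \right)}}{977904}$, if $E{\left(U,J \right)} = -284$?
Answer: $- \frac{71}{244476} \approx -0.00029042$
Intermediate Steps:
$\frac{E{\left(-35,\left(-8\right) 8 \cdot 0 \right)}}{977904} = - \frac{284}{977904} = \left(-284\right) \frac{1}{977904} = - \frac{71}{244476}$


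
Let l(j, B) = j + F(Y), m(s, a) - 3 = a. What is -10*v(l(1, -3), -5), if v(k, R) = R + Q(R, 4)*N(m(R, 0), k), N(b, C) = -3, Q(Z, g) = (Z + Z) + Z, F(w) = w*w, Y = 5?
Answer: -400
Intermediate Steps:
m(s, a) = 3 + a
F(w) = w²
Q(Z, g) = 3*Z (Q(Z, g) = 2*Z + Z = 3*Z)
l(j, B) = 25 + j (l(j, B) = j + 5² = j + 25 = 25 + j)
v(k, R) = -8*R (v(k, R) = R + (3*R)*(-3) = R - 9*R = -8*R)
-10*v(l(1, -3), -5) = -(-80)*(-5) = -10*40 = -400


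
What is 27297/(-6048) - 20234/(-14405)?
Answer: -149717/48160 ≈ -3.1087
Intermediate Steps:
27297/(-6048) - 20234/(-14405) = 27297*(-1/6048) - 20234*(-1/14405) = -1011/224 + 302/215 = -149717/48160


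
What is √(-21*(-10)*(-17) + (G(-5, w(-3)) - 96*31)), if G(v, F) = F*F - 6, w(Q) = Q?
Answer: 3*I*√727 ≈ 80.889*I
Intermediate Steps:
G(v, F) = -6 + F² (G(v, F) = F² - 6 = -6 + F²)
√(-21*(-10)*(-17) + (G(-5, w(-3)) - 96*31)) = √(-21*(-10)*(-17) + ((-6 + (-3)²) - 96*31)) = √(210*(-17) + ((-6 + 9) - 2976)) = √(-3570 + (3 - 2976)) = √(-3570 - 2973) = √(-6543) = 3*I*√727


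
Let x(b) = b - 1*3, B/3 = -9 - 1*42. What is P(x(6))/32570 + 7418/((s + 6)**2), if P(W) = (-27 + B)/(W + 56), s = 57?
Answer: 1425393692/762694947 ≈ 1.8689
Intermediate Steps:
B = -153 (B = 3*(-9 - 1*42) = 3*(-9 - 42) = 3*(-51) = -153)
x(b) = -3 + b (x(b) = b - 3 = -3 + b)
P(W) = -180/(56 + W) (P(W) = (-27 - 153)/(W + 56) = -180/(56 + W))
P(x(6))/32570 + 7418/((s + 6)**2) = -180/(56 + (-3 + 6))/32570 + 7418/((57 + 6)**2) = -180/(56 + 3)*(1/32570) + 7418/(63**2) = -180/59*(1/32570) + 7418/3969 = -180*1/59*(1/32570) + 7418*(1/3969) = -180/59*1/32570 + 7418/3969 = -18/192163 + 7418/3969 = 1425393692/762694947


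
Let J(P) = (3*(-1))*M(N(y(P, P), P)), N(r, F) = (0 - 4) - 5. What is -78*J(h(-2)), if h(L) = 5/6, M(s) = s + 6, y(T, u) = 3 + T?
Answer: -702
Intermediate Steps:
N(r, F) = -9 (N(r, F) = -4 - 5 = -9)
M(s) = 6 + s
h(L) = ⅚ (h(L) = 5*(⅙) = ⅚)
J(P) = 9 (J(P) = (3*(-1))*(6 - 9) = -3*(-3) = 9)
-78*J(h(-2)) = -78*9 = -702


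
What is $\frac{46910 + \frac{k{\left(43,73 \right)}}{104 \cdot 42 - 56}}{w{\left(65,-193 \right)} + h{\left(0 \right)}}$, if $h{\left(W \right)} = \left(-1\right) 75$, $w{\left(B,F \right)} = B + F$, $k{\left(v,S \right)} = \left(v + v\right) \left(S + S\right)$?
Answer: $- \frac{50572119}{218834} \approx -231.1$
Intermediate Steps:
$k{\left(v,S \right)} = 4 S v$ ($k{\left(v,S \right)} = 2 v 2 S = 4 S v$)
$h{\left(W \right)} = -75$
$\frac{46910 + \frac{k{\left(43,73 \right)}}{104 \cdot 42 - 56}}{w{\left(65,-193 \right)} + h{\left(0 \right)}} = \frac{46910 + \frac{4 \cdot 73 \cdot 43}{104 \cdot 42 - 56}}{\left(65 - 193\right) - 75} = \frac{46910 + \frac{12556}{4368 - 56}}{-128 - 75} = \frac{46910 + \frac{12556}{4312}}{-203} = \left(46910 + 12556 \cdot \frac{1}{4312}\right) \left(- \frac{1}{203}\right) = \left(46910 + \frac{3139}{1078}\right) \left(- \frac{1}{203}\right) = \frac{50572119}{1078} \left(- \frac{1}{203}\right) = - \frac{50572119}{218834}$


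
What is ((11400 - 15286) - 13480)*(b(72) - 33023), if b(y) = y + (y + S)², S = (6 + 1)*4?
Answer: 398567066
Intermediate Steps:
S = 28 (S = 7*4 = 28)
b(y) = y + (28 + y)² (b(y) = y + (y + 28)² = y + (28 + y)²)
((11400 - 15286) - 13480)*(b(72) - 33023) = ((11400 - 15286) - 13480)*((72 + (28 + 72)²) - 33023) = (-3886 - 13480)*((72 + 100²) - 33023) = -17366*((72 + 10000) - 33023) = -17366*(10072 - 33023) = -17366*(-22951) = 398567066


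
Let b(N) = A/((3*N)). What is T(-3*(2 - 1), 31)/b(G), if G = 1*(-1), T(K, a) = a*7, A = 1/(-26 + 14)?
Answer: 7812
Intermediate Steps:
A = -1/12 (A = 1/(-12) = -1/12 ≈ -0.083333)
T(K, a) = 7*a
G = -1
b(N) = -1/(36*N) (b(N) = -1/(3*N)/12 = -1/(36*N))
T(-3*(2 - 1), 31)/b(G) = (7*31)/((-1/36/(-1))) = 217/((-1/36*(-1))) = 217/(1/36) = 217*36 = 7812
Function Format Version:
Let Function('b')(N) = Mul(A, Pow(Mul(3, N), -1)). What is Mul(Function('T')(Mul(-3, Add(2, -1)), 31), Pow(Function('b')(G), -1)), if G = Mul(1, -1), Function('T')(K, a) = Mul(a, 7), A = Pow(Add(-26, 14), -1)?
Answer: 7812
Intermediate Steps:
A = Rational(-1, 12) (A = Pow(-12, -1) = Rational(-1, 12) ≈ -0.083333)
Function('T')(K, a) = Mul(7, a)
G = -1
Function('b')(N) = Mul(Rational(-1, 36), Pow(N, -1)) (Function('b')(N) = Mul(Rational(-1, 12), Pow(Mul(3, N), -1)) = Mul(Rational(-1, 12), Mul(Rational(1, 3), Pow(N, -1))) = Mul(Rational(-1, 36), Pow(N, -1)))
Mul(Function('T')(Mul(-3, Add(2, -1)), 31), Pow(Function('b')(G), -1)) = Mul(Mul(7, 31), Pow(Mul(Rational(-1, 36), Pow(-1, -1)), -1)) = Mul(217, Pow(Mul(Rational(-1, 36), -1), -1)) = Mul(217, Pow(Rational(1, 36), -1)) = Mul(217, 36) = 7812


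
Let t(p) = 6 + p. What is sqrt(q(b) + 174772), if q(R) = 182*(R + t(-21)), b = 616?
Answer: sqrt(284154) ≈ 533.06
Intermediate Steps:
q(R) = -2730 + 182*R (q(R) = 182*(R + (6 - 21)) = 182*(R - 15) = 182*(-15 + R) = -2730 + 182*R)
sqrt(q(b) + 174772) = sqrt((-2730 + 182*616) + 174772) = sqrt((-2730 + 112112) + 174772) = sqrt(109382 + 174772) = sqrt(284154)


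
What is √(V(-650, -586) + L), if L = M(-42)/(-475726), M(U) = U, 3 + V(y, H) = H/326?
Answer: I*√7211741468194367/38771669 ≈ 2.1903*I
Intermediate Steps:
V(y, H) = -3 + H/326
L = 21/237863 (L = -42/(-475726) = -42*(-1/475726) = 21/237863 ≈ 8.8286e-5)
√(V(-650, -586) + L) = √((-3 + (1/326)*(-586)) + 21/237863) = √((-3 - 293/163) + 21/237863) = √(-782/163 + 21/237863) = √(-186005443/38771669) = I*√7211741468194367/38771669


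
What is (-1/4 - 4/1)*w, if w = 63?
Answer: -1071/4 ≈ -267.75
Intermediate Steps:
(-1/4 - 4/1)*w = (-1/4 - 4/1)*63 = (-1*¼ - 4*1)*63 = (-¼ - 4)*63 = -17/4*63 = -1071/4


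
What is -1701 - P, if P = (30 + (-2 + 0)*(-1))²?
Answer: -2725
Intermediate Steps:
P = 1024 (P = (30 - 2*(-1))² = (30 + 2)² = 32² = 1024)
-1701 - P = -1701 - 1*1024 = -1701 - 1024 = -2725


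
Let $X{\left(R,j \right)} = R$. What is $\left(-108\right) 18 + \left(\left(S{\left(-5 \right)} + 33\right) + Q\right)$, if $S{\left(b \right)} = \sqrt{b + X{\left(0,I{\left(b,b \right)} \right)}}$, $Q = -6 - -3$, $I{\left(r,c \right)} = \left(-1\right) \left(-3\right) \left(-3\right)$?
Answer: $-1914 + i \sqrt{5} \approx -1914.0 + 2.2361 i$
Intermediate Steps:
$I{\left(r,c \right)} = -9$ ($I{\left(r,c \right)} = 3 \left(-3\right) = -9$)
$Q = -3$ ($Q = -6 + 3 = -3$)
$S{\left(b \right)} = \sqrt{b}$ ($S{\left(b \right)} = \sqrt{b + 0} = \sqrt{b}$)
$\left(-108\right) 18 + \left(\left(S{\left(-5 \right)} + 33\right) + Q\right) = \left(-108\right) 18 + \left(\left(\sqrt{-5} + 33\right) - 3\right) = -1944 + \left(\left(i \sqrt{5} + 33\right) - 3\right) = -1944 + \left(\left(33 + i \sqrt{5}\right) - 3\right) = -1944 + \left(30 + i \sqrt{5}\right) = -1914 + i \sqrt{5}$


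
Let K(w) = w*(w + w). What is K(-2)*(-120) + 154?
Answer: -806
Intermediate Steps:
K(w) = 2*w² (K(w) = w*(2*w) = 2*w²)
K(-2)*(-120) + 154 = (2*(-2)²)*(-120) + 154 = (2*4)*(-120) + 154 = 8*(-120) + 154 = -960 + 154 = -806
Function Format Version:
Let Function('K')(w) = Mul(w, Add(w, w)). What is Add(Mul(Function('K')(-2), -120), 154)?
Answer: -806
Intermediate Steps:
Function('K')(w) = Mul(2, Pow(w, 2)) (Function('K')(w) = Mul(w, Mul(2, w)) = Mul(2, Pow(w, 2)))
Add(Mul(Function('K')(-2), -120), 154) = Add(Mul(Mul(2, Pow(-2, 2)), -120), 154) = Add(Mul(Mul(2, 4), -120), 154) = Add(Mul(8, -120), 154) = Add(-960, 154) = -806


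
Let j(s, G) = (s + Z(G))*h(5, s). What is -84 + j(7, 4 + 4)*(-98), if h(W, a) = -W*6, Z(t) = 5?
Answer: 35196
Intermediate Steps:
h(W, a) = -6*W
j(s, G) = -150 - 30*s (j(s, G) = (s + 5)*(-6*5) = (5 + s)*(-30) = -150 - 30*s)
-84 + j(7, 4 + 4)*(-98) = -84 + (-150 - 30*7)*(-98) = -84 + (-150 - 210)*(-98) = -84 - 360*(-98) = -84 + 35280 = 35196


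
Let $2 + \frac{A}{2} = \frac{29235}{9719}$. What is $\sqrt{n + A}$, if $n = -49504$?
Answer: $\frac{i \sqrt{4675905971258}}{9719} \approx 222.49 i$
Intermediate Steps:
$A = \frac{19594}{9719}$ ($A = -4 + 2 \cdot \frac{29235}{9719} = -4 + \frac{58470}{9719} = \frac{19594}{9719} \approx 2.0161$)
$\sqrt{n + A} = \sqrt{-49504 + \frac{19594}{9719}} = \sqrt{- \frac{481109782}{9719}} = \frac{i \sqrt{4675905971258}}{9719}$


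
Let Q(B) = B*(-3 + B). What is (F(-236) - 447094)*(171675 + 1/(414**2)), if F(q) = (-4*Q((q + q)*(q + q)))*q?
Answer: 689305714833130958854241/85698 ≈ 8.0434e+18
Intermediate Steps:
F(q) = -16*q**3*(-3 + 4*q**2) (F(q) = (-4*(q + q)*(q + q)*(-3 + (q + q)*(q + q)))*q = (-4*(2*q)*(2*q)*(-3 + (2*q)*(2*q)))*q = (-4*4*q**2*(-3 + 4*q**2))*q = (-16*q**2*(-3 + 4*q**2))*q = -16*q**3*(-3 + 4*q**2))
(F(-236) - 447094)*(171675 + 1/(414**2)) = ((-236)**3*(48 - 64*(-236)**2) - 447094)*(171675 + 1/(414**2)) = (-13144256*(48 - 64*55696) - 447094)*(171675 + 1/171396) = (-13144256*(48 - 3564544) - 447094)*(171675 + 1/171396) = (-13144256*(-3564496) - 447094)*(29424408301/171396) = (46852647934976 - 447094)*(29424408301/171396) = 46852647487882*(29424408301/171396) = 689305714833130958854241/85698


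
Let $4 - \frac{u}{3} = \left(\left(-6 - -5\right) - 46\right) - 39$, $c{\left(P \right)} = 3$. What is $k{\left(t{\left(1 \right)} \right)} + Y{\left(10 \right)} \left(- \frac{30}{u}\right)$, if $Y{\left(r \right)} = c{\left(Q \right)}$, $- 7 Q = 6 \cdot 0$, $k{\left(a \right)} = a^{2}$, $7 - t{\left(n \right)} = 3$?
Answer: $\frac{47}{3} \approx 15.667$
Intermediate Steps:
$t{\left(n \right)} = 4$ ($t{\left(n \right)} = 7 - 3 = 4$)
$Q = 0$ ($Q = - \frac{6 \cdot 0}{7} = \left(- \frac{1}{7}\right) 0 = 0$)
$Y{\left(r \right)} = 3$
$u = 270$ ($u = 12 - 3 \left(\left(\left(-6 - -5\right) - 46\right) - 39\right) = 12 - 3 \left(\left(\left(-6 + 5\right) - 46\right) - 39\right) = 12 - 3 \left(\left(-1 - 46\right) - 39\right) = 12 - 3 \left(-47 - 39\right) = 12 - -258 = 12 + 258 = 270$)
$k{\left(t{\left(1 \right)} \right)} + Y{\left(10 \right)} \left(- \frac{30}{u}\right) = 4^{2} + 3 \left(- \frac{30}{270}\right) = 16 + 3 \left(\left(-30\right) \frac{1}{270}\right) = 16 + 3 \left(- \frac{1}{9}\right) = 16 - \frac{1}{3} = \frac{47}{3}$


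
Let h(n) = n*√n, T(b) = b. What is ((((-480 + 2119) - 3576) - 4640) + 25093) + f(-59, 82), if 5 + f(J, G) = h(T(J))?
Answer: 18511 - 59*I*√59 ≈ 18511.0 - 453.19*I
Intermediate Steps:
h(n) = n^(3/2)
f(J, G) = -5 + J^(3/2)
((((-480 + 2119) - 3576) - 4640) + 25093) + f(-59, 82) = ((((-480 + 2119) - 3576) - 4640) + 25093) + (-5 + (-59)^(3/2)) = (((1639 - 3576) - 4640) + 25093) + (-5 - 59*I*√59) = ((-1937 - 4640) + 25093) + (-5 - 59*I*√59) = (-6577 + 25093) + (-5 - 59*I*√59) = 18516 + (-5 - 59*I*√59) = 18511 - 59*I*√59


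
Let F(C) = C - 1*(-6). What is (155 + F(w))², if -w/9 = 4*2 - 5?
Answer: 17956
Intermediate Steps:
w = -27 (w = -9*(4*2 - 5) = -9*(8 - 5) = -9*3 = -27)
F(C) = 6 + C (F(C) = C + 6 = 6 + C)
(155 + F(w))² = (155 + (6 - 27))² = (155 - 21)² = 134² = 17956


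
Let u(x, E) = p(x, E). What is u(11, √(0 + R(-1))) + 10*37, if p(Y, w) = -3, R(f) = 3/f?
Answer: 367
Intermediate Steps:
u(x, E) = -3
u(11, √(0 + R(-1))) + 10*37 = -3 + 10*37 = -3 + 370 = 367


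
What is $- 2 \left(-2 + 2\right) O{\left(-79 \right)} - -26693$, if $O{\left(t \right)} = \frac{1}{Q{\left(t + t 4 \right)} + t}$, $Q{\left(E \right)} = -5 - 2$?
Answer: $26693$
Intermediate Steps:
$Q{\left(E \right)} = -7$
$O{\left(t \right)} = \frac{1}{-7 + t}$
$- 2 \left(-2 + 2\right) O{\left(-79 \right)} - -26693 = \frac{\left(-2\right) \left(-2 + 2\right)}{-7 - 79} - -26693 = \frac{\left(-2\right) 0}{-86} + 26693 = 0 \left(- \frac{1}{86}\right) + 26693 = 0 + 26693 = 26693$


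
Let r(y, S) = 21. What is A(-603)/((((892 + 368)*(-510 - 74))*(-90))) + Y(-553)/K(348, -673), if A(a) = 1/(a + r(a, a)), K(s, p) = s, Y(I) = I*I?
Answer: 982240648754371/1117755676800 ≈ 878.76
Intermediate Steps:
Y(I) = I**2
A(a) = 1/(21 + a) (A(a) = 1/(a + 21) = 1/(21 + a))
A(-603)/((((892 + 368)*(-510 - 74))*(-90))) + Y(-553)/K(348, -673) = 1/((21 - 603)*((((892 + 368)*(-510 - 74))*(-90)))) + (-553)**2/348 = 1/((-582)*(((1260*(-584))*(-90)))) + 305809*(1/348) = -1/(582*((-735840*(-90)))) + 305809/348 = -1/582/66225600 + 305809/348 = -1/582*1/66225600 + 305809/348 = -1/38543299200 + 305809/348 = 982240648754371/1117755676800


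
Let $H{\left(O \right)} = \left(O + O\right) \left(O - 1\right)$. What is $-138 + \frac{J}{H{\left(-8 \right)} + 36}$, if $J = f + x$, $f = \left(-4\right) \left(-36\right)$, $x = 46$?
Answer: $- \frac{2465}{18} \approx -136.94$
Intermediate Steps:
$H{\left(O \right)} = 2 O \left(-1 + O\right)$
$f = 144$
$J = 190$ ($J = 144 + 46 = 190$)
$-138 + \frac{J}{H{\left(-8 \right)} + 36} = -138 + \frac{190}{2 \left(-8\right) \left(-1 - 8\right) + 36} = -138 + \frac{190}{2 \left(-8\right) \left(-9\right) + 36} = -138 + \frac{190}{144 + 36} = -138 + \frac{190}{180} = -138 + 190 \cdot \frac{1}{180} = -138 + \frac{19}{18} = - \frac{2465}{18}$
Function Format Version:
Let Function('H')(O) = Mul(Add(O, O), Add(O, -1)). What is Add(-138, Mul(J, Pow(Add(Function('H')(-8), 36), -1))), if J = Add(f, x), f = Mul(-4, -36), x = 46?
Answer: Rational(-2465, 18) ≈ -136.94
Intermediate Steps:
Function('H')(O) = Mul(2, O, Add(-1, O)) (Function('H')(O) = Mul(Mul(2, O), Add(-1, O)) = Mul(2, O, Add(-1, O)))
f = 144
J = 190 (J = Add(144, 46) = 190)
Add(-138, Mul(J, Pow(Add(Function('H')(-8), 36), -1))) = Add(-138, Mul(190, Pow(Add(Mul(2, -8, Add(-1, -8)), 36), -1))) = Add(-138, Mul(190, Pow(Add(Mul(2, -8, -9), 36), -1))) = Add(-138, Mul(190, Pow(Add(144, 36), -1))) = Add(-138, Mul(190, Pow(180, -1))) = Add(-138, Mul(190, Rational(1, 180))) = Add(-138, Rational(19, 18)) = Rational(-2465, 18)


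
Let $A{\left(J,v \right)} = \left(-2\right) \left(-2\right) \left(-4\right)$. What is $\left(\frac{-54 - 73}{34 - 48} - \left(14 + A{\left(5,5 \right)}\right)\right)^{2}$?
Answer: $\frac{24025}{196} \approx 122.58$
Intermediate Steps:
$A{\left(J,v \right)} = -16$ ($A{\left(J,v \right)} = 4 \left(-4\right) = -16$)
$\left(\frac{-54 - 73}{34 - 48} - \left(14 + A{\left(5,5 \right)}\right)\right)^{2} = \left(\frac{-54 - 73}{34 - 48} - -2\right)^{2} = \left(- \frac{127}{-14} + \left(-14 + 16\right)\right)^{2} = \left(\left(-127\right) \left(- \frac{1}{14}\right) + 2\right)^{2} = \left(\frac{127}{14} + 2\right)^{2} = \left(\frac{155}{14}\right)^{2} = \frac{24025}{196}$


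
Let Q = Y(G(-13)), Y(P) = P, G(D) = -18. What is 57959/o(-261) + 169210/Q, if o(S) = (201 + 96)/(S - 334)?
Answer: -3388870/27 ≈ -1.2551e+5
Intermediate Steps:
o(S) = 297/(-334 + S)
Q = -18
57959/o(-261) + 169210/Q = 57959/((297/(-334 - 261))) + 169210/(-18) = 57959/((297/(-595))) + 169210*(-1/18) = 57959/((297*(-1/595))) - 84605/9 = 57959/(-297/595) - 84605/9 = 57959*(-595/297) - 84605/9 = -3135055/27 - 84605/9 = -3388870/27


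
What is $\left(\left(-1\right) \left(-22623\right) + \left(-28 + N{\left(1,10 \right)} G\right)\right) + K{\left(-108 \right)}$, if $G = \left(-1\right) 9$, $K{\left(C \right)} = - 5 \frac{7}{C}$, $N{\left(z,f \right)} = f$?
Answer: $\frac{2430575}{108} \approx 22505.0$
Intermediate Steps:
$K{\left(C \right)} = - \frac{35}{C}$
$G = -9$
$\left(\left(-1\right) \left(-22623\right) + \left(-28 + N{\left(1,10 \right)} G\right)\right) + K{\left(-108 \right)} = \left(\left(-1\right) \left(-22623\right) + \left(-28 + 10 \left(-9\right)\right)\right) - \frac{35}{-108} = \left(22623 - 118\right) - - \frac{35}{108} = \left(22623 - 118\right) + \frac{35}{108} = 22505 + \frac{35}{108} = \frac{2430575}{108}$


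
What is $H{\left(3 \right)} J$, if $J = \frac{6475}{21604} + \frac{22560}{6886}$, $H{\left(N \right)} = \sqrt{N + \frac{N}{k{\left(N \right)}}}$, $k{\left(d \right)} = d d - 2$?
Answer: $\frac{24180595 \sqrt{42}}{23667182} \approx 6.6213$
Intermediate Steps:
$k{\left(d \right)} = -2 + d^{2}$ ($k{\left(d \right)} = d^{2} - 2 = -2 + d^{2}$)
$H{\left(N \right)} = \sqrt{N + \frac{N}{-2 + N^{2}}}$
$J = \frac{24180595}{6762052}$ ($J = 6475 \cdot \frac{1}{21604} + 22560 \cdot \frac{1}{6886} = \frac{6475}{21604} + \frac{11280}{3443} = \frac{24180595}{6762052} \approx 3.5759$)
$H{\left(3 \right)} J = \sqrt{\frac{3 \left(-1 + 3^{2}\right)}{-2 + 3^{2}}} \cdot \frac{24180595}{6762052} = \sqrt{\frac{3 \left(-1 + 9\right)}{-2 + 9}} \cdot \frac{24180595}{6762052} = \sqrt{3 \cdot \frac{1}{7} \cdot 8} \cdot \frac{24180595}{6762052} = \sqrt{\frac{24}{7}} \cdot \frac{24180595}{6762052} = \frac{2 \sqrt{42}}{7} \cdot \frac{24180595}{6762052} = \frac{24180595 \sqrt{42}}{23667182}$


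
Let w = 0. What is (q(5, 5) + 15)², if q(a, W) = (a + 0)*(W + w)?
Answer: 1600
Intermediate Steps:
q(a, W) = W*a (q(a, W) = (a + 0)*(W + 0) = a*W = W*a)
(q(5, 5) + 15)² = (5*5 + 15)² = (25 + 15)² = 40² = 1600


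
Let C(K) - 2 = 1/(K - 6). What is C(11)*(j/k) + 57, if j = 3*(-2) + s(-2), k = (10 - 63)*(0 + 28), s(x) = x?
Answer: 105757/1855 ≈ 57.012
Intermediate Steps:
C(K) = 2 + 1/(-6 + K) (C(K) = 2 + 1/(K - 6) = 2 + 1/(-6 + K))
k = -1484 (k = -53*28 = -1484)
j = -8 (j = 3*(-2) - 2 = -6 - 2 = -8)
C(11)*(j/k) + 57 = ((-11 + 2*11)/(-6 + 11))*(-8/(-1484)) + 57 = ((-11 + 22)/5)*(-8*(-1/1484)) + 57 = ((⅕)*11)*(2/371) + 57 = (11/5)*(2/371) + 57 = 22/1855 + 57 = 105757/1855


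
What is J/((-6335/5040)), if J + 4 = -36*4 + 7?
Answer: 20304/181 ≈ 112.18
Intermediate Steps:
J = -141 (J = -4 + (-36*4 + 7) = -4 + (-144 + 7) = -4 - 137 = -141)
J/((-6335/5040)) = -141/((-6335/5040)) = -141/((-6335*1/5040)) = -141/(-181/144) = -141*(-144/181) = 20304/181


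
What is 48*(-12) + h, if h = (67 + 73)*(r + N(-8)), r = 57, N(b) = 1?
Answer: 7544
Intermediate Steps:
h = 8120 (h = (67 + 73)*(57 + 1) = 140*58 = 8120)
48*(-12) + h = 48*(-12) + 8120 = -576 + 8120 = 7544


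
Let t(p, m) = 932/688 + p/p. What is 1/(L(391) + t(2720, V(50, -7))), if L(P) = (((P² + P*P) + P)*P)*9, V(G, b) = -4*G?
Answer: 172/185304614409 ≈ 9.2820e-10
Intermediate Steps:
t(p, m) = 405/172 (t(p, m) = 932*(1/688) + 1 = 233/172 + 1 = 405/172)
L(P) = 9*P*(P + 2*P²) (L(P) = (((P² + P²) + P)*P)*9 = ((2*P² + P)*P)*9 = ((P + 2*P²)*P)*9 = (P*(P + 2*P²))*9 = 9*P*(P + 2*P²))
1/(L(391) + t(2720, V(50, -7))) = 1/(391²*(9 + 18*391) + 405/172) = 1/(152881*(9 + 7038) + 405/172) = 1/(152881*7047 + 405/172) = 1/(1077352407 + 405/172) = 1/(185304614409/172) = 172/185304614409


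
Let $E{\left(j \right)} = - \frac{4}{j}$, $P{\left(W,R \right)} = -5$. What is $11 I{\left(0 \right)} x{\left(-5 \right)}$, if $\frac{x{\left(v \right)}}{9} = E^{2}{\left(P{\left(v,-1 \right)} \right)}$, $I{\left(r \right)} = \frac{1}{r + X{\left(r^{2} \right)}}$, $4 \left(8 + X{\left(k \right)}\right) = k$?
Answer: $- \frac{198}{25} \approx -7.92$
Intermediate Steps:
$X{\left(k \right)} = -8 + \frac{k}{4}$
$I{\left(r \right)} = \frac{1}{-8 + r + \frac{r^{2}}{4}}$ ($I{\left(r \right)} = \frac{1}{r + \left(-8 + \frac{r^{2}}{4}\right)} = \frac{1}{-8 + r + \frac{r^{2}}{4}}$)
$x{\left(v \right)} = \frac{144}{25}$ ($x{\left(v \right)} = 9 \left(- \frac{4}{-5}\right)^{2} = 9 \left(\left(-4\right) \left(- \frac{1}{5}\right)\right)^{2} = 9 \left(\frac{4}{5}\right)^{2} = 9 \cdot \frac{16}{25} = \frac{144}{25}$)
$11 I{\left(0 \right)} x{\left(-5 \right)} = 11 \frac{4}{-32 + 0^{2} + 4 \cdot 0} \cdot \frac{144}{25} = 11 \frac{4}{-32 + 0 + 0} \cdot \frac{144}{25} = 11 \frac{4}{-32} \cdot \frac{144}{25} = 11 \cdot 4 \left(- \frac{1}{32}\right) \frac{144}{25} = 11 \left(- \frac{1}{8}\right) \frac{144}{25} = \left(- \frac{11}{8}\right) \frac{144}{25} = - \frac{198}{25}$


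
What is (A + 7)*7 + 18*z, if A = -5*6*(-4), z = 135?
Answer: 3319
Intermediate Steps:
A = 120 (A = -30*(-4) = 120)
(A + 7)*7 + 18*z = (120 + 7)*7 + 18*135 = 127*7 + 2430 = 889 + 2430 = 3319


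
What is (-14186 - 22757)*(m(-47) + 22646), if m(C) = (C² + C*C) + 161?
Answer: -1005773175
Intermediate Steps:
m(C) = 161 + 2*C² (m(C) = (C² + C²) + 161 = 2*C² + 161 = 161 + 2*C²)
(-14186 - 22757)*(m(-47) + 22646) = (-14186 - 22757)*((161 + 2*(-47)²) + 22646) = -36943*((161 + 2*2209) + 22646) = -36943*((161 + 4418) + 22646) = -36943*(4579 + 22646) = -36943*27225 = -1005773175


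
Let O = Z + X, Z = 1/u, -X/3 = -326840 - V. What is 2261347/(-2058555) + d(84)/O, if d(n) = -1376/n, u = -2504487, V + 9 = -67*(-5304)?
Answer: -40568554430285849641/36930197832871397565 ≈ -1.0985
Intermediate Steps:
V = 355359 (V = -9 - 67*(-5304) = -9 + 355368 = 355359)
X = 2046597 (X = -3*(-326840 - 1*355359) = -3*(-326840 - 355359) = -3*(-682199) = 2046597)
Z = -1/2504487 (Z = 1/(-2504487) = -1/2504487 ≈ -3.9928e-7)
O = 5125675580738/2504487 (O = -1/2504487 + 2046597 = 5125675580738/2504487 ≈ 2.0466e+6)
2261347/(-2058555) + d(84)/O = 2261347/(-2058555) + (-1376/84)/(5125675580738/2504487) = 2261347*(-1/2058555) - 1376*1/84*(2504487/5125675580738) = -2261347/2058555 - 344/21*2504487/5125675580738 = -2261347/2058555 - 143590588/17939864532583 = -40568554430285849641/36930197832871397565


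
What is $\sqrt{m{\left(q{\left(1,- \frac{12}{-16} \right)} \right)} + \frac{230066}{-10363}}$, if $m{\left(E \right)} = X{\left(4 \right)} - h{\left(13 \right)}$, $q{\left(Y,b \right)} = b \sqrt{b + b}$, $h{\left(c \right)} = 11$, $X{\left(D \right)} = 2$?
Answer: $\frac{i \sqrt{3350699879}}{10363} \approx 5.5858 i$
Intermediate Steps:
$q{\left(Y,b \right)} = \sqrt{2} b^{\frac{3}{2}}$ ($q{\left(Y,b \right)} = b \sqrt{2 b} = b \sqrt{2} \sqrt{b} = \sqrt{2} b^{\frac{3}{2}}$)
$m{\left(E \right)} = -9$ ($m{\left(E \right)} = 2 - 11 = -9$)
$\sqrt{m{\left(q{\left(1,- \frac{12}{-16} \right)} \right)} + \frac{230066}{-10363}} = \sqrt{-9 + \frac{230066}{-10363}} = \sqrt{-9 + 230066 \left(- \frac{1}{10363}\right)} = \sqrt{-9 - \frac{230066}{10363}} = \sqrt{- \frac{323333}{10363}} = \frac{i \sqrt{3350699879}}{10363}$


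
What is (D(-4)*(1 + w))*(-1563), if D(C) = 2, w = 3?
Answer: -12504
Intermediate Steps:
(D(-4)*(1 + w))*(-1563) = (2*(1 + 3))*(-1563) = (2*4)*(-1563) = 8*(-1563) = -12504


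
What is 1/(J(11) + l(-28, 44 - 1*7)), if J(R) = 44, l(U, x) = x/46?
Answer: 46/2061 ≈ 0.022319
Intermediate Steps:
l(U, x) = x/46 (l(U, x) = x*(1/46) = x/46)
1/(J(11) + l(-28, 44 - 1*7)) = 1/(44 + (44 - 1*7)/46) = 1/(44 + (44 - 7)/46) = 1/(44 + (1/46)*37) = 1/(44 + 37/46) = 1/(2061/46) = 46/2061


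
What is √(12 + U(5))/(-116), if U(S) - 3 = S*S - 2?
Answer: -√38/116 ≈ -0.053141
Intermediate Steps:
U(S) = 1 + S² (U(S) = 3 + (S*S - 2) = 3 + (S² - 2) = 3 + (-2 + S²) = 1 + S²)
√(12 + U(5))/(-116) = √(12 + (1 + 5²))/(-116) = √(12 + (1 + 25))*(-1/116) = √(12 + 26)*(-1/116) = √38*(-1/116) = -√38/116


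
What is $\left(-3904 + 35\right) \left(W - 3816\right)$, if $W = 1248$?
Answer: $9935592$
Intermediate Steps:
$\left(-3904 + 35\right) \left(W - 3816\right) = \left(-3904 + 35\right) \left(1248 - 3816\right) = \left(-3869\right) \left(-2568\right) = 9935592$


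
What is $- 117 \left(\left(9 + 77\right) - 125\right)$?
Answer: $4563$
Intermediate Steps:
$- 117 \left(\left(9 + 77\right) - 125\right) = - 117 \left(86 - 125\right) = \left(-117\right) \left(-39\right) = 4563$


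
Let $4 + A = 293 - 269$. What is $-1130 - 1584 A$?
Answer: $-32810$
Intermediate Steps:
$A = 20$ ($A = -4 + \left(293 - 269\right) = -4 + 24 = 20$)
$-1130 - 1584 A = -1130 - 31680 = -32810$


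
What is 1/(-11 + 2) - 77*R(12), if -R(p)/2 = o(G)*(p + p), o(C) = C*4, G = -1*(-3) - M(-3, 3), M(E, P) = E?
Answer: 798335/9 ≈ 88704.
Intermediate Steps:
G = 6 (G = -1*(-3) - 1*(-3) = 3 + 3 = 6)
o(C) = 4*C
R(p) = -96*p (R(p) = -2*4*6*(p + p) = -48*2*p = -96*p)
1/(-11 + 2) - 77*R(12) = 1/(-11 + 2) - (-7392)*12 = 1/(-9) - 77*(-1152) = -1/9 + 88704 = 798335/9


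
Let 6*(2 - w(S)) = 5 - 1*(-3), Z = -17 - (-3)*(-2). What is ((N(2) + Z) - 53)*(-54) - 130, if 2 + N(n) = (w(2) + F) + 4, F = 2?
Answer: 3722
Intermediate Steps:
Z = -23 (Z = -17 - 1*6 = -17 - 6 = -23)
w(S) = 2/3 (w(S) = 2 - (5 - 1*(-3))/6 = 2 - (5 + 3)/6 = 2 - 1/6*8 = 2 - 4/3 = 2/3)
N(n) = 14/3 (N(n) = -2 + ((2/3 + 2) + 4) = -2 + (8/3 + 4) = -2 + 20/3 = 14/3)
((N(2) + Z) - 53)*(-54) - 130 = ((14/3 - 23) - 53)*(-54) - 130 = (-55/3 - 53)*(-54) - 130 = -214/3*(-54) - 130 = 3852 - 130 = 3722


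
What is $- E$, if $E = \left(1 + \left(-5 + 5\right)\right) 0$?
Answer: $0$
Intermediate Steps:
$E = 0$ ($E = \left(1 + 0\right) 0 = 1 \cdot 0 = 0$)
$- E = \left(-1\right) 0 = 0$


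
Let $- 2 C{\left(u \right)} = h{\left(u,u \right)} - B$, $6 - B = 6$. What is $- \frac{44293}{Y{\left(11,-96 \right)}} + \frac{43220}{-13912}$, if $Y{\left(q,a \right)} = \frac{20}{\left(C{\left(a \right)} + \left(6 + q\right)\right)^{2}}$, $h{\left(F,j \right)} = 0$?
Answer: $- \frac{22260485353}{34780} \approx -6.4004 \cdot 10^{5}$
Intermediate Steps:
$B = 0$ ($B = 6 - 6 = 0$)
$C{\left(u \right)} = 0$ ($C{\left(u \right)} = - \frac{0 - 0}{2} = - \frac{0 + 0}{2} = \left(- \frac{1}{2}\right) 0 = 0$)
$Y{\left(q,a \right)} = \frac{20}{\left(6 + q\right)^{2}}$ ($Y{\left(q,a \right)} = \frac{20}{\left(0 + \left(6 + q\right)\right)^{2}} = \frac{20}{\left(6 + q\right)^{2}}$)
$- \frac{44293}{Y{\left(11,-96 \right)}} + \frac{43220}{-13912} = - \frac{44293}{20 \frac{1}{\left(6 + 11\right)^{2}}} + \frac{43220}{-13912} = - \frac{44293}{20 \cdot \frac{1}{289}} + 43220 \left(- \frac{1}{13912}\right) = - \frac{44293}{20 \cdot \frac{1}{289}} - \frac{10805}{3478} = - \frac{44293}{\frac{20}{289}} - \frac{10805}{3478} = \left(-44293\right) \frac{289}{20} - \frac{10805}{3478} = - \frac{12800677}{20} - \frac{10805}{3478} = - \frac{22260485353}{34780}$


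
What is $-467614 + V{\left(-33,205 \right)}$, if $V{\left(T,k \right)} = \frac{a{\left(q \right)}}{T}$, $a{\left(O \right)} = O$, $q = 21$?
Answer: $- \frac{5143761}{11} \approx -4.6761 \cdot 10^{5}$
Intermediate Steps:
$V{\left(T,k \right)} = \frac{21}{T}$
$-467614 + V{\left(-33,205 \right)} = -467614 + \frac{21}{-33} = -467614 + 21 \left(- \frac{1}{33}\right) = -467614 - \frac{7}{11} = - \frac{5143761}{11}$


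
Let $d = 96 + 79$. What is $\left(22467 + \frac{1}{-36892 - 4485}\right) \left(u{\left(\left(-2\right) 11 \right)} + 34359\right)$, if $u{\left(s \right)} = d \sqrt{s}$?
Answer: $\frac{31940712495822}{41377} + \frac{23240426450 i \sqrt{22}}{5911} \approx 7.7194 \cdot 10^{8} + 1.8441 \cdot 10^{7} i$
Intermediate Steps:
$d = 175$
$u{\left(s \right)} = 175 \sqrt{s}$
$\left(22467 + \frac{1}{-36892 - 4485}\right) \left(u{\left(\left(-2\right) 11 \right)} + 34359\right) = \left(22467 + \frac{1}{-36892 - 4485}\right) \left(175 \sqrt{\left(-2\right) 11} + 34359\right) = \left(22467 + \frac{1}{-41377}\right) \left(175 \sqrt{-22} + 34359\right) = \left(22467 - \frac{1}{41377}\right) \left(175 i \sqrt{22} + 34359\right) = \frac{929617058 \left(175 i \sqrt{22} + 34359\right)}{41377} = \frac{929617058 \left(34359 + 175 i \sqrt{22}\right)}{41377} = \frac{31940712495822}{41377} + \frac{23240426450 i \sqrt{22}}{5911}$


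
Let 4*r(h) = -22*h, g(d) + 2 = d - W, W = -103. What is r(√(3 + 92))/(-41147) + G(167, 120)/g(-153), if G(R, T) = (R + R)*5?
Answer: -835/26 + 11*√95/82294 ≈ -32.114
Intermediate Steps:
G(R, T) = 10*R (G(R, T) = (2*R)*5 = 10*R)
g(d) = 101 + d (g(d) = -2 + (d - 1*(-103)) = -2 + (d + 103) = -2 + (103 + d) = 101 + d)
r(h) = -11*h/2 (r(h) = (-22*h)/4 = -11*h/2)
r(√(3 + 92))/(-41147) + G(167, 120)/g(-153) = -11*√(3 + 92)/2/(-41147) + (10*167)/(101 - 153) = -11*√95/2*(-1/41147) + 1670/(-52) = 11*√95/82294 + 1670*(-1/52) = 11*√95/82294 - 835/26 = -835/26 + 11*√95/82294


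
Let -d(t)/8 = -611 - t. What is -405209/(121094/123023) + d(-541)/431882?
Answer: -10764664604824067/26149159454 ≈ -4.1166e+5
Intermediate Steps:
d(t) = 4888 + 8*t (d(t) = -8*(-611 - t) = 4888 + 8*t)
-405209/(121094/123023) + d(-541)/431882 = -405209/(121094/123023) + (4888 + 8*(-541))/431882 = -405209/(121094*(1/123023)) + (4888 - 4328)*(1/431882) = -405209/121094/123023 + 560*(1/431882) = -405209*123023/121094 + 280/215941 = -49850026807/121094 + 280/215941 = -10764664604824067/26149159454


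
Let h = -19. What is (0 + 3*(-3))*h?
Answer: 171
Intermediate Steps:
(0 + 3*(-3))*h = (0 + 3*(-3))*(-19) = (0 - 9)*(-19) = -9*(-19) = 171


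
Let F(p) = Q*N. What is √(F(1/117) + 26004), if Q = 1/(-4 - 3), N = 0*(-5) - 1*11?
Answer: √1274273/7 ≈ 161.26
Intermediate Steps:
N = -11 (N = 0 - 11 = -11)
Q = -⅐ (Q = 1/(-7) = -⅐ ≈ -0.14286)
F(p) = 11/7 (F(p) = -⅐*(-11) = 11/7)
√(F(1/117) + 26004) = √(11/7 + 26004) = √(182039/7) = √1274273/7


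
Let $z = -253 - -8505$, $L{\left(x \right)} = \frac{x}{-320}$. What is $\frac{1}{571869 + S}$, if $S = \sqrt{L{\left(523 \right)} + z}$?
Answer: $\frac{60999360}{34883642123801} - \frac{8 \sqrt{13200585}}{104650926371403} \approx 1.7484 \cdot 10^{-6}$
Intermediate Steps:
$L{\left(x \right)} = - \frac{x}{320}$ ($L{\left(x \right)} = x \left(- \frac{1}{320}\right) = - \frac{x}{320}$)
$z = 8252$ ($z = -253 + 8505 = 8252$)
$S = \frac{\sqrt{13200585}}{40}$ ($S = \sqrt{\left(- \frac{1}{320}\right) 523 + 8252} = \sqrt{- \frac{523}{320} + 8252} = \sqrt{\frac{2640117}{320}} = \frac{\sqrt{13200585}}{40} \approx 90.832$)
$\frac{1}{571869 + S} = \frac{1}{571869 + \frac{\sqrt{13200585}}{40}}$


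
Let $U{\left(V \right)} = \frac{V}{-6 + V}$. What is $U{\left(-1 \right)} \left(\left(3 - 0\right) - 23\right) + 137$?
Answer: $\frac{939}{7} \approx 134.14$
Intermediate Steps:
$U{\left(-1 \right)} \left(\left(3 - 0\right) - 23\right) + 137 = - \frac{1}{-6 - 1} \left(\left(3 - 0\right) - 23\right) + 137 = - \frac{1}{-7} \left(\left(3 + 0\right) - 23\right) + 137 = \left(-1\right) \left(- \frac{1}{7}\right) \left(3 - 23\right) + 137 = \frac{1}{7} \left(-20\right) + 137 = - \frac{20}{7} + 137 = \frac{939}{7}$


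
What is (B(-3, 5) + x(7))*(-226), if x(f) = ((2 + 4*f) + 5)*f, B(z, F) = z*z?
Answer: -57404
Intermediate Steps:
B(z, F) = z²
x(f) = f*(7 + 4*f) (x(f) = (7 + 4*f)*f = f*(7 + 4*f))
(B(-3, 5) + x(7))*(-226) = ((-3)² + 7*(7 + 4*7))*(-226) = (9 + 7*(7 + 28))*(-226) = (9 + 7*35)*(-226) = (9 + 245)*(-226) = 254*(-226) = -57404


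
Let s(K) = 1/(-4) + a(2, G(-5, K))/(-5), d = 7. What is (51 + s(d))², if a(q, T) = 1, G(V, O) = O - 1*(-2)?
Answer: 1022121/400 ≈ 2555.3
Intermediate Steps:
G(V, O) = 2 + O (G(V, O) = O + 2 = 2 + O)
s(K) = -9/20 (s(K) = 1/(-4) + 1/(-5) = 1*(-¼) + 1*(-⅕) = -¼ - ⅕ = -9/20)
(51 + s(d))² = (51 - 9/20)² = (1011/20)² = 1022121/400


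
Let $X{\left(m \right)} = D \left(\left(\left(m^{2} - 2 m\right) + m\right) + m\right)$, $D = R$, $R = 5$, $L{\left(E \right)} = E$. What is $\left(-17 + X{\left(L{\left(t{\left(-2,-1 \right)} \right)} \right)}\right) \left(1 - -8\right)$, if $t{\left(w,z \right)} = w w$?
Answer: $567$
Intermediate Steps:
$t{\left(w,z \right)} = w^{2}$
$D = 5$
$X{\left(m \right)} = 5 m^{2}$ ($X{\left(m \right)} = 5 \left(\left(\left(m^{2} - 2 m\right) + m\right) + m\right) = 5 \left(\left(m^{2} - m\right) + m\right) = 5 m^{2}$)
$\left(-17 + X{\left(L{\left(t{\left(-2,-1 \right)} \right)} \right)}\right) \left(1 - -8\right) = \left(-17 + 5 \left(\left(-2\right)^{2}\right)^{2}\right) \left(1 - -8\right) = \left(-17 + 5 \cdot 4^{2}\right) \left(1 + 8\right) = \left(-17 + 5 \cdot 16\right) 9 = \left(-17 + 80\right) 9 = 63 \cdot 9 = 567$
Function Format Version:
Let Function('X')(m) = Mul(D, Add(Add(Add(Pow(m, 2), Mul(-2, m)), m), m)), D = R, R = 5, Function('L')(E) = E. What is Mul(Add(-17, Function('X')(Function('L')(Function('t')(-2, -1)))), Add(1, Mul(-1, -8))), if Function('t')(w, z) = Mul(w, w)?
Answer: 567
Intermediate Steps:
Function('t')(w, z) = Pow(w, 2)
D = 5
Function('X')(m) = Mul(5, Pow(m, 2)) (Function('X')(m) = Mul(5, Add(Add(Add(Pow(m, 2), Mul(-2, m)), m), m)) = Mul(5, Add(Add(Pow(m, 2), Mul(-1, m)), m)) = Mul(5, Pow(m, 2)))
Mul(Add(-17, Function('X')(Function('L')(Function('t')(-2, -1)))), Add(1, Mul(-1, -8))) = Mul(Add(-17, Mul(5, Pow(Pow(-2, 2), 2))), Add(1, Mul(-1, -8))) = Mul(Add(-17, Mul(5, Pow(4, 2))), Add(1, 8)) = Mul(Add(-17, Mul(5, 16)), 9) = Mul(Add(-17, 80), 9) = Mul(63, 9) = 567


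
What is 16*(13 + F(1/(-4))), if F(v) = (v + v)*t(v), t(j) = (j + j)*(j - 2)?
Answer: 199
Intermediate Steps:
t(j) = 2*j*(-2 + j) (t(j) = (2*j)*(-2 + j) = 2*j*(-2 + j))
F(v) = 4*v²*(-2 + v) (F(v) = (v + v)*(2*v*(-2 + v)) = (2*v)*(2*v*(-2 + v)) = 4*v²*(-2 + v))
16*(13 + F(1/(-4))) = 16*(13 + 4*(1/(-4))²*(-2 + 1/(-4))) = 16*(13 + 4*(1*(-¼))²*(-2 + 1*(-¼))) = 16*(13 + 4*(-¼)²*(-2 - ¼)) = 16*(13 + 4*(1/16)*(-9/4)) = 16*(13 - 9/16) = 16*(199/16) = 199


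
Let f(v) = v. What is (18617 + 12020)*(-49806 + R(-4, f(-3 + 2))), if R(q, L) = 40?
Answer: -1524680942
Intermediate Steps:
(18617 + 12020)*(-49806 + R(-4, f(-3 + 2))) = (18617 + 12020)*(-49806 + 40) = 30637*(-49766) = -1524680942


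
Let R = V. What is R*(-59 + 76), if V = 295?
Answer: 5015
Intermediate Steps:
R = 295
R*(-59 + 76) = 295*(-59 + 76) = 295*17 = 5015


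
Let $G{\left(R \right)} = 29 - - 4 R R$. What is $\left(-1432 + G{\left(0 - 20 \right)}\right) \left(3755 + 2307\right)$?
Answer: $1194214$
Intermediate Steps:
$G{\left(R \right)} = 29 + 4 R^{2}$ ($G{\left(R \right)} = 29 - - 4 R^{2} = 29 + 4 R^{2}$)
$\left(-1432 + G{\left(0 - 20 \right)}\right) \left(3755 + 2307\right) = \left(-1432 + \left(29 + 4 \left(0 - 20\right)^{2}\right)\right) \left(3755 + 2307\right) = \left(-1432 + \left(29 + 4 \left(0 - 20\right)^{2}\right)\right) 6062 = \left(-1432 + \left(29 + 4 \left(-20\right)^{2}\right)\right) 6062 = \left(-1432 + \left(29 + 4 \cdot 400\right)\right) 6062 = \left(-1432 + \left(29 + 1600\right)\right) 6062 = \left(-1432 + 1629\right) 6062 = 197 \cdot 6062 = 1194214$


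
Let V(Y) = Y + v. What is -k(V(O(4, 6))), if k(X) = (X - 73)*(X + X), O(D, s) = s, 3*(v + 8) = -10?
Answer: -7520/9 ≈ -835.56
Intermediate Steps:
v = -34/3 (v = -8 + (1/3)*(-10) = -8 - 10/3 = -34/3 ≈ -11.333)
V(Y) = -34/3 + Y (V(Y) = Y - 34/3 = -34/3 + Y)
k(X) = 2*X*(-73 + X) (k(X) = (-73 + X)*(2*X) = 2*X*(-73 + X))
-k(V(O(4, 6))) = -2*(-34/3 + 6)*(-73 + (-34/3 + 6)) = -2*(-16)*(-73 - 16/3)/3 = -2*(-16)*(-235)/(3*3) = -1*7520/9 = -7520/9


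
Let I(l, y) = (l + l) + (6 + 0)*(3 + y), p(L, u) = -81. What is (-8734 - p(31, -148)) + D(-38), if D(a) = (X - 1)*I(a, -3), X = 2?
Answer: -8729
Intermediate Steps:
I(l, y) = 18 + 2*l + 6*y (I(l, y) = 2*l + 6*(3 + y) = 2*l + (18 + 6*y) = 18 + 2*l + 6*y)
D(a) = 2*a (D(a) = (2 - 1)*(18 + 2*a + 6*(-3)) = 1*(18 + 2*a - 18) = 1*(2*a) = 2*a)
(-8734 - p(31, -148)) + D(-38) = (-8734 - 1*(-81)) + 2*(-38) = (-8734 + 81) - 76 = -8653 - 76 = -8729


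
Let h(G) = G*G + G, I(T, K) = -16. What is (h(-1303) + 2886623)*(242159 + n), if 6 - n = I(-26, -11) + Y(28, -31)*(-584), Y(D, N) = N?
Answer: 1026973796933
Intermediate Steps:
n = -18082 (n = 6 - (-16 - 31*(-584)) = 6 - (-16 + 18104) = 6 - 1*18088 = 6 - 18088 = -18082)
h(G) = G + G² (h(G) = G² + G = G + G²)
(h(-1303) + 2886623)*(242159 + n) = (-1303*(1 - 1303) + 2886623)*(242159 - 18082) = (-1303*(-1302) + 2886623)*224077 = (1696506 + 2886623)*224077 = 4583129*224077 = 1026973796933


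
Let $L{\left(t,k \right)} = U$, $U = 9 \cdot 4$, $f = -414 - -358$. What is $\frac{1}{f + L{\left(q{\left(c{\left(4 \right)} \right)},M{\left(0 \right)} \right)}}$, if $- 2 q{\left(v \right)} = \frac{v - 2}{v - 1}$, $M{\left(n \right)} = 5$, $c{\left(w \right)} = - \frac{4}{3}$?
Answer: $- \frac{1}{20} \approx -0.05$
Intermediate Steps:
$c{\left(w \right)} = - \frac{4}{3}$ ($c{\left(w \right)} = \left(-4\right) \frac{1}{3} = - \frac{4}{3}$)
$q{\left(v \right)} = - \frac{-2 + v}{2 \left(-1 + v\right)}$ ($q{\left(v \right)} = - \frac{\left(v - 2\right) \frac{1}{v - 1}}{2} = - \frac{\left(-2 + v\right) \frac{1}{-1 + v}}{2} = - \frac{\frac{1}{-1 + v} \left(-2 + v\right)}{2} = - \frac{-2 + v}{2 \left(-1 + v\right)}$)
$f = -56$ ($f = -414 + 358 = -56$)
$U = 36$
$L{\left(t,k \right)} = 36$
$\frac{1}{f + L{\left(q{\left(c{\left(4 \right)} \right)},M{\left(0 \right)} \right)}} = \frac{1}{-56 + 36} = \frac{1}{-20} = - \frac{1}{20}$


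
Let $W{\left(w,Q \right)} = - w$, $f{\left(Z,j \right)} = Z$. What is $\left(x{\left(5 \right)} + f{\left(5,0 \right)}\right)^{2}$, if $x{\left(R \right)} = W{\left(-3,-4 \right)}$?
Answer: $64$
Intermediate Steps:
$x{\left(R \right)} = 3$ ($x{\left(R \right)} = \left(-1\right) \left(-3\right) = 3$)
$\left(x{\left(5 \right)} + f{\left(5,0 \right)}\right)^{2} = \left(3 + 5\right)^{2} = 8^{2} = 64$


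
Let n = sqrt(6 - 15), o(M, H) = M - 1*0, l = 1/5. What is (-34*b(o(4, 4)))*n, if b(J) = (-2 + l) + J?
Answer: -1122*I/5 ≈ -224.4*I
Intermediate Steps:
l = 1/5 ≈ 0.20000
o(M, H) = M (o(M, H) = M + 0 = M)
b(J) = -9/5 + J (b(J) = (-2 + 1/5) + J = -9/5 + J)
n = 3*I (n = sqrt(-9) = 3*I ≈ 3.0*I)
(-34*b(o(4, 4)))*n = (-34*(-9/5 + 4))*(3*I) = (-34*11/5)*(3*I) = -1122*I/5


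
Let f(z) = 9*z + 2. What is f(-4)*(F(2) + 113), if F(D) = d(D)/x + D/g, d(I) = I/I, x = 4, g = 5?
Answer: -38641/10 ≈ -3864.1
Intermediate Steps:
d(I) = 1
F(D) = ¼ + D/5 (F(D) = 1/4 + D/5 = 1*(¼) + D*(⅕) = ¼ + D/5)
f(z) = 2 + 9*z
f(-4)*(F(2) + 113) = (2 + 9*(-4))*((¼ + (⅕)*2) + 113) = (2 - 36)*((¼ + ⅖) + 113) = -34*(13/20 + 113) = -34*2273/20 = -38641/10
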